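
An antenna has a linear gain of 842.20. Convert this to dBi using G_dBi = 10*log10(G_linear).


G_dBi = 10 * log10(842.20) = 29.25 dBi

29.25 dBi


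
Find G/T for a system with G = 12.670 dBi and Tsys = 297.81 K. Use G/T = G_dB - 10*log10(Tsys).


G/T = 12.670 - 10*log10(297.81) = 12.670 - 24.73939 = -12.07 dB/K

-12.07 dB/K


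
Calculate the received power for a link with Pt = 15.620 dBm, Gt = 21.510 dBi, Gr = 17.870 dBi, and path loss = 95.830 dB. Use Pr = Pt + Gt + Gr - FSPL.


Pr = 15.620 + 21.510 + 17.870 - 95.830 = -40.83 dBm

-40.83 dBm


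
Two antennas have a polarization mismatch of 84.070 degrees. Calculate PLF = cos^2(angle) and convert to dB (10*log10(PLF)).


PLF_linear = cos^2(84.070 deg) = 0.01067365
PLF_dB = 10 * log10(0.01067365) = -19.72 dB

-19.72 dB


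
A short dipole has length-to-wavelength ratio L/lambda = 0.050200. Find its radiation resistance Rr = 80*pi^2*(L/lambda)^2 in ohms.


Rr = 80 * pi^2 * (0.050200)^2 = 80 * 9.869604 * 2.520040e-03 = 1.990 ohm

1.990 ohm


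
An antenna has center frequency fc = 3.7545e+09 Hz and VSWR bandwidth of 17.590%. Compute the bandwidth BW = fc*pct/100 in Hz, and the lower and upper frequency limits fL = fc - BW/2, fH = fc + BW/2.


BW = 3.7545e+09 * 17.590/100 = 6.604166e+08 Hz
fL = 3.7545e+09 - 6.604166e+08/2 = 3.424e+09 Hz
fH = 3.7545e+09 + 6.604166e+08/2 = 4.085e+09 Hz

BW=6.604e+08 Hz, fL=3.424e+09 Hz, fH=4.085e+09 Hz


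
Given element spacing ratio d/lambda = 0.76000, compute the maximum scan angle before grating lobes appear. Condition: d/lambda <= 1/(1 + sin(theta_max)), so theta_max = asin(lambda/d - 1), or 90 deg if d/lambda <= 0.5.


lambda/d - 1 = 1/0.76000 - 1 = 0.3157895
theta_max = asin(0.3157895) = 18.41 deg

18.41 deg


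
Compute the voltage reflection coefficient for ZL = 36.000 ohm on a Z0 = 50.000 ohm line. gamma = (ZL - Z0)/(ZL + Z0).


gamma = (36.000 - 50.000) / (36.000 + 50.000) = -0.1628

-0.1628


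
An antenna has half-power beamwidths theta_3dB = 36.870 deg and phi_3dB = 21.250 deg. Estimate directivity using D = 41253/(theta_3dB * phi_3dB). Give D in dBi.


D_linear = 41253 / (36.870 * 21.250) = 52.65304
D_dBi = 10 * log10(52.65304) = 17.21 dBi

17.21 dBi


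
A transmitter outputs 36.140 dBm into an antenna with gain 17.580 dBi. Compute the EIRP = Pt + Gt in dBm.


EIRP = Pt + Gt = 36.140 + 17.580 = 53.72 dBm

53.72 dBm


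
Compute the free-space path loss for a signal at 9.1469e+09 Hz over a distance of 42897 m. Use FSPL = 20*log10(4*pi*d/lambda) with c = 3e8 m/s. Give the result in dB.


lambda = c / f = 3.0000e+08 / 9.1469e+09 = 0.03279800 m
FSPL = 20 * log10(4*pi*42897/0.03279800) = 144.3 dB

144.3 dB


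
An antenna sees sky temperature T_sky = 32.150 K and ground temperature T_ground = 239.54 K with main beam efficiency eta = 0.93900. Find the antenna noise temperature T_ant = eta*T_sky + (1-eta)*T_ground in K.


T_ant = 0.93900 * 32.150 + (1 - 0.93900) * 239.54 = 44.80 K

44.80 K


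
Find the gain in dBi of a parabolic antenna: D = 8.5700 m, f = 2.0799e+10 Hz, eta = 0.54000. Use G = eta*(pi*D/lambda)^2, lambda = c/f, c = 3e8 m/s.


lambda = c / f = 3.0000e+08 / 2.0799e+10 = 0.01442377 m
G_linear = 0.54000 * (pi * 8.5700 / 0.01442377)^2 = 1.881471e+06
G_dBi = 10 * log10(1.881471e+06) = 62.74 dBi

62.74 dBi


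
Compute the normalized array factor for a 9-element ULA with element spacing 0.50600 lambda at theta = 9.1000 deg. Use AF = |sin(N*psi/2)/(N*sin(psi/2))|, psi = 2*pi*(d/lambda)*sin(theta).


psi = 2*pi*0.50600*sin(9.1000 deg) = 0.5028306 rad
AF = |sin(9*0.5028306/2) / (9*sin(0.5028306/2))| = 0.3439

0.3439


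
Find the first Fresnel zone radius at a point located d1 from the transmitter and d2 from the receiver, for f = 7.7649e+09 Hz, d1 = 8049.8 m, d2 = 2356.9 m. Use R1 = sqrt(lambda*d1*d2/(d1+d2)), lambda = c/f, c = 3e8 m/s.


lambda = c / f = 3.0000e+08 / 7.7649e+09 = 0.03863540 m
R1 = sqrt(0.03863540 * 8049.8 * 2356.9 / (8049.8 + 2356.9)) = 8.393 m

8.393 m


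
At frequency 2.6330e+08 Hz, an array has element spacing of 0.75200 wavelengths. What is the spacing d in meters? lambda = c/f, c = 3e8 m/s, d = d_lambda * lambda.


lambda = c / f = 3.0000e+08 / 2.6330e+08 = 1.139385 m
d = 0.75200 * 1.139385 = 0.8568 m

0.8568 m


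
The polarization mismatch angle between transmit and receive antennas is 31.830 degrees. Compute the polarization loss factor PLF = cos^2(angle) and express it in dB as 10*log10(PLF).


PLF_linear = cos^2(31.830 deg) = 0.7218485
PLF_dB = 10 * log10(0.7218485) = -1.416 dB

-1.416 dB


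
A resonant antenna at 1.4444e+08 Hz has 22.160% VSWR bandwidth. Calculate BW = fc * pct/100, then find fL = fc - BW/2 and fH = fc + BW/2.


BW = 1.4444e+08 * 22.160/100 = 3.200790e+07 Hz
fL = 1.4444e+08 - 3.200790e+07/2 = 1.284e+08 Hz
fH = 1.4444e+08 + 3.200790e+07/2 = 1.604e+08 Hz

BW=3.201e+07 Hz, fL=1.284e+08 Hz, fH=1.604e+08 Hz


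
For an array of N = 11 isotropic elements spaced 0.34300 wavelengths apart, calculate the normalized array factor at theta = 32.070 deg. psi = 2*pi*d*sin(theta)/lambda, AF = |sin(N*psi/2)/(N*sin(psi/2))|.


psi = 2*pi*0.34300*sin(32.070 deg) = 1.144278 rad
AF = |sin(11*1.144278/2) / (11*sin(1.144278/2))| = 1.737e-03

1.737e-03


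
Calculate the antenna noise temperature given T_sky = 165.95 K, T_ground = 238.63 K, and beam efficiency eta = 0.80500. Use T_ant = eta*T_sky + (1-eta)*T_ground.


T_ant = 0.80500 * 165.95 + (1 - 0.80500) * 238.63 = 180.1 K

180.1 K


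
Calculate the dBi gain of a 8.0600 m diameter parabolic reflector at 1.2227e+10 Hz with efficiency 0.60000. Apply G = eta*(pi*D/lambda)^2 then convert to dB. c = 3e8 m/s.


lambda = c / f = 3.0000e+08 / 1.2227e+10 = 0.02453586 m
G_linear = 0.60000 * (pi * 8.0600 / 0.02453586)^2 = 639026.0
G_dBi = 10 * log10(639026.0) = 58.06 dBi

58.06 dBi


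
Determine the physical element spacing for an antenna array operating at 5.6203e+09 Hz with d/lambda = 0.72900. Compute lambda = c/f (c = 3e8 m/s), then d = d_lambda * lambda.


lambda = c / f = 3.0000e+08 / 5.6203e+09 = 0.05337793 m
d = 0.72900 * 0.05337793 = 0.03891 m

0.03891 m


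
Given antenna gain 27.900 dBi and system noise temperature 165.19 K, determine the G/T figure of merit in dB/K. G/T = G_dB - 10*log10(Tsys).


G/T = 27.900 - 10*log10(165.19) = 27.900 - 22.17984 = 5.720 dB/K

5.720 dB/K


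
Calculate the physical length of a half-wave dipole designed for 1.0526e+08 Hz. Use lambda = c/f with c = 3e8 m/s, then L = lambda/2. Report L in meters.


lambda = c / f = 3.0000e+08 / 1.0526e+08 = 2.850086 m
L = lambda / 2 = 2.850086 / 2 = 1.425 m

1.425 m


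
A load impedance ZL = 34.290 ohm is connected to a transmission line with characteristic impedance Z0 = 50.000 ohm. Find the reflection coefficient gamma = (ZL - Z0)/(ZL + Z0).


gamma = (34.290 - 50.000) / (34.290 + 50.000) = -0.1864

-0.1864


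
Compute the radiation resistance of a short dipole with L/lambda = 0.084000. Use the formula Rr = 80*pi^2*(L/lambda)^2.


Rr = 80 * pi^2 * (0.084000)^2 = 80 * 9.869604 * 7.056000e-03 = 5.571 ohm

5.571 ohm


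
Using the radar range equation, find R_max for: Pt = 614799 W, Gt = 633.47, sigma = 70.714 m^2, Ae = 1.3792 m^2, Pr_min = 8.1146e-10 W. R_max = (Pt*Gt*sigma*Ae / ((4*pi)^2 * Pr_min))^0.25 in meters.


R^4 = 614799*633.47*70.714*1.3792 / ((4*pi)^2 * 8.1146e-10) = 2.964183e+17
R_max = 2.964183e+17^0.25 = 23333 m

23333 m


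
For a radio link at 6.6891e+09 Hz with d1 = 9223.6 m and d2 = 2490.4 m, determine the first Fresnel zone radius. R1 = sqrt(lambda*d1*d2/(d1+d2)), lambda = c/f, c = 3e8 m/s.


lambda = c / f = 3.0000e+08 / 6.6891e+09 = 0.04484908 m
R1 = sqrt(0.04484908 * 9223.6 * 2490.4 / (9223.6 + 2490.4)) = 9.378 m

9.378 m


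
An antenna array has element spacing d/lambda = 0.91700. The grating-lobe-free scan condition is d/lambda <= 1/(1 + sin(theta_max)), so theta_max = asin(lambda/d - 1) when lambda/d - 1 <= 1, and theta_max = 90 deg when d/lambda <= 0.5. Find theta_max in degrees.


lambda/d - 1 = 1/0.91700 - 1 = 0.09051254
theta_max = asin(0.09051254) = 5.193 deg

5.193 deg


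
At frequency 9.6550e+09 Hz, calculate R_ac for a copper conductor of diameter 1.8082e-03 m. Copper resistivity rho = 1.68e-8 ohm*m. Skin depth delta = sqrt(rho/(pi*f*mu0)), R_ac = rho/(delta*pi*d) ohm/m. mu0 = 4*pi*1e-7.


delta = sqrt(1.68e-8 / (pi * 9.6550e+09 * 4*pi*1e-7)) = 6.638938e-07 m
R_ac = 1.68e-8 / (6.638938e-07 * pi * 1.8082e-03) = 4.455 ohm/m

4.455 ohm/m


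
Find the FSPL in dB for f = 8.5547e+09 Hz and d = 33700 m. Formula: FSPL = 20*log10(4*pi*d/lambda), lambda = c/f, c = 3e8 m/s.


lambda = c / f = 3.0000e+08 / 8.5547e+09 = 0.03506844 m
FSPL = 20 * log10(4*pi*33700/0.03506844) = 141.6 dB

141.6 dB


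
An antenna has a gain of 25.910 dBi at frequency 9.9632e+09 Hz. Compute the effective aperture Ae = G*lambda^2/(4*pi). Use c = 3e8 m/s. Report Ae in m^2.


lambda = c / f = 3.0000e+08 / 9.9632e+09 = 0.03011081 m
G_linear = 10^(25.910/10) = 389.9420
Ae = G_linear * lambda^2 / (4*pi) = 389.9420 * 0.03011081^2 / (4*pi) = 0.02813 m^2

0.02813 m^2


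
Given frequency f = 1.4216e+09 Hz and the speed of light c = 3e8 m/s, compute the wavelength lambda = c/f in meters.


lambda = c / f = 3.0000e+08 / 1.4216e+09 = 0.2110 m

0.2110 m


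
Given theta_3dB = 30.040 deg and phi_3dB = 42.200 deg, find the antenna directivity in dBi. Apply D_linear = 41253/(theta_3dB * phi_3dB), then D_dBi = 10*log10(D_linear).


D_linear = 41253 / (30.040 * 42.200) = 32.54192
D_dBi = 10 * log10(32.54192) = 15.12 dBi

15.12 dBi


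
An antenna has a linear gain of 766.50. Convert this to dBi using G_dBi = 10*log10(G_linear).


G_dBi = 10 * log10(766.50) = 28.85 dBi

28.85 dBi


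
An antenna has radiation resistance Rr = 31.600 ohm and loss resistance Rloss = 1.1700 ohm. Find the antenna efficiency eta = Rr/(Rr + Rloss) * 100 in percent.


eta = 31.600 / (31.600 + 1.1700) * 100 = 96.43%

96.43%


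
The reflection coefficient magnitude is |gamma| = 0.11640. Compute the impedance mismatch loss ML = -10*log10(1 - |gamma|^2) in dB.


ML = -10 * log10(1 - 0.11640^2) = -10 * log10(0.98645104) = 0.05924 dB

0.05924 dB


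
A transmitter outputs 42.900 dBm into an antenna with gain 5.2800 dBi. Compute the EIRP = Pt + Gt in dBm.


EIRP = Pt + Gt = 42.900 + 5.2800 = 48.18 dBm

48.18 dBm


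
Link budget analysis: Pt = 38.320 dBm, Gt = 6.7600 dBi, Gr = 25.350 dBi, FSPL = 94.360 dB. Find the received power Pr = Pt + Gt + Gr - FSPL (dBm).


Pr = 38.320 + 6.7600 + 25.350 - 94.360 = -23.93 dBm

-23.93 dBm


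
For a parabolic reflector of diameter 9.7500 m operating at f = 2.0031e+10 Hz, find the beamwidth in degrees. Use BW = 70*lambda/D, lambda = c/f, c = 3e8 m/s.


lambda = c / f = 3.0000e+08 / 2.0031e+10 = 0.01497679 m
BW = 70 * 0.01497679 / 9.7500 = 0.1075 deg

0.1075 deg


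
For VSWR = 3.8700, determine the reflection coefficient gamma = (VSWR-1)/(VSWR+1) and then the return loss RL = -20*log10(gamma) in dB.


gamma = (3.8700 - 1) / (3.8700 + 1) = 0.5893224
RL = -20 * log10(0.5893224) = 4.593 dB

4.593 dB


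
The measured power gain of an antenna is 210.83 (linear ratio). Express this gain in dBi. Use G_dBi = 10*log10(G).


G_dBi = 10 * log10(210.83) = 23.24 dBi

23.24 dBi


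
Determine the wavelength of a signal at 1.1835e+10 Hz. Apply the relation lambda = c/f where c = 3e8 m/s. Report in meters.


lambda = c / f = 3.0000e+08 / 1.1835e+10 = 0.02535 m

0.02535 m


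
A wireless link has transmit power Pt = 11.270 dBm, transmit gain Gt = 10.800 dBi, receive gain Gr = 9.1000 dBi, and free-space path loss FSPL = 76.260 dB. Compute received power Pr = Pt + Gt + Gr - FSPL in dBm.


Pr = 11.270 + 10.800 + 9.1000 - 76.260 = -45.09 dBm

-45.09 dBm


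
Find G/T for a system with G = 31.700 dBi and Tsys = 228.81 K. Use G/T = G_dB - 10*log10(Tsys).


G/T = 31.700 - 10*log10(228.81) = 31.700 - 23.59475 = 8.105 dB/K

8.105 dB/K


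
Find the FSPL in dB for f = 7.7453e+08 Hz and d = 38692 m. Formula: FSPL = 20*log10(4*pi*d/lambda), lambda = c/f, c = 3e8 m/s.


lambda = c / f = 3.0000e+08 / 7.7453e+08 = 0.3873317 m
FSPL = 20 * log10(4*pi*38692/0.3873317) = 122.0 dB

122.0 dB


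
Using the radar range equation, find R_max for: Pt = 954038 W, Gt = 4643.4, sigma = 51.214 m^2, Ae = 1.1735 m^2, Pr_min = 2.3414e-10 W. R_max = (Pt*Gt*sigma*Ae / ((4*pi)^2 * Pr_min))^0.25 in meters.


R^4 = 954038*4643.4*51.214*1.1735 / ((4*pi)^2 * 2.3414e-10) = 7.200758e+18
R_max = 7.200758e+18^0.25 = 51802 m

51802 m


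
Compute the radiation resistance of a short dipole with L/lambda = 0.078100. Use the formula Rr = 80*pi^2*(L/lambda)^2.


Rr = 80 * pi^2 * (0.078100)^2 = 80 * 9.869604 * 6.099610e-03 = 4.816 ohm

4.816 ohm


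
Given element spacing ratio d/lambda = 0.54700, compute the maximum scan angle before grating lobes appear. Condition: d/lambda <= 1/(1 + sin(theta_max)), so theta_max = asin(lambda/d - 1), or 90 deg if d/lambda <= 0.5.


lambda/d - 1 = 1/0.54700 - 1 = 0.8281536
theta_max = asin(0.8281536) = 55.91 deg

55.91 deg


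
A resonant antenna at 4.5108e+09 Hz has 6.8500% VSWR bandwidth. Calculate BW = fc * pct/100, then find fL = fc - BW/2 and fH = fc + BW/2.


BW = 4.5108e+09 * 6.8500/100 = 3.089898e+08 Hz
fL = 4.5108e+09 - 3.089898e+08/2 = 4.356e+09 Hz
fH = 4.5108e+09 + 3.089898e+08/2 = 4.665e+09 Hz

BW=3.090e+08 Hz, fL=4.356e+09 Hz, fH=4.665e+09 Hz


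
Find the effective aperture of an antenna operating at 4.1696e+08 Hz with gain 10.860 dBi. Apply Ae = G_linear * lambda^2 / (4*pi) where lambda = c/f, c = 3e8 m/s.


lambda = c / f = 3.0000e+08 / 4.1696e+08 = 0.7194935 m
G_linear = 10^(10.860/10) = 12.18990
Ae = G_linear * lambda^2 / (4*pi) = 12.18990 * 0.7194935^2 / (4*pi) = 0.5022 m^2

0.5022 m^2


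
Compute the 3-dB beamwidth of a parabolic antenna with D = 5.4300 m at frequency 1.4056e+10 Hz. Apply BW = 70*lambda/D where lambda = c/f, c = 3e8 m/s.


lambda = c / f = 3.0000e+08 / 1.4056e+10 = 0.02134320 m
BW = 70 * 0.02134320 / 5.4300 = 0.2751 deg

0.2751 deg


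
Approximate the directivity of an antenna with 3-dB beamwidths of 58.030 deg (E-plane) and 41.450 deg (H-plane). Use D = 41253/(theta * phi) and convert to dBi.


D_linear = 41253 / (58.030 * 41.450) = 17.15056
D_dBi = 10 * log10(17.15056) = 12.34 dBi

12.34 dBi


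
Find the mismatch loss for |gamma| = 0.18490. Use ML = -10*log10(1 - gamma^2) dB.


ML = -10 * log10(1 - 0.18490^2) = -10 * log10(0.96581199) = 0.1511 dB

0.1511 dB


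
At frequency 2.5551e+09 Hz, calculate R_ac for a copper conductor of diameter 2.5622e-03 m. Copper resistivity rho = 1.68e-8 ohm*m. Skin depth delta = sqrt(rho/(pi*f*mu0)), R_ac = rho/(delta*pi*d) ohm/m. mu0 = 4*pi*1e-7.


delta = sqrt(1.68e-8 / (pi * 2.5551e+09 * 4*pi*1e-7)) = 1.290538e-06 m
R_ac = 1.68e-8 / (1.290538e-06 * pi * 2.5622e-03) = 1.617 ohm/m

1.617 ohm/m


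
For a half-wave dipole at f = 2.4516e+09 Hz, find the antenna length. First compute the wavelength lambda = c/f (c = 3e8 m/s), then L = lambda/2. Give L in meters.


lambda = c / f = 3.0000e+08 / 2.4516e+09 = 0.1223691 m
L = lambda / 2 = 0.1223691 / 2 = 0.06118 m

0.06118 m


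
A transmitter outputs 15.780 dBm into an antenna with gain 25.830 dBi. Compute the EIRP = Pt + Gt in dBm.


EIRP = Pt + Gt = 15.780 + 25.830 = 41.61 dBm

41.61 dBm


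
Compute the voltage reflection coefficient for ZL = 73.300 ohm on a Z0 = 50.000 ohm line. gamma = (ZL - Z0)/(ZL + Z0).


gamma = (73.300 - 50.000) / (73.300 + 50.000) = 0.1890

0.1890


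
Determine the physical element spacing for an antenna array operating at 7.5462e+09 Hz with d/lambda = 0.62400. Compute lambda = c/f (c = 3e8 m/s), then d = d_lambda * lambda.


lambda = c / f = 3.0000e+08 / 7.5462e+09 = 0.03975511 m
d = 0.62400 * 0.03975511 = 0.02481 m

0.02481 m


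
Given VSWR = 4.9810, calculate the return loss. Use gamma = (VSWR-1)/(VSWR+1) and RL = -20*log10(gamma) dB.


gamma = (4.9810 - 1) / (4.9810 + 1) = 0.6656078
RL = -20 * log10(0.6656078) = 3.536 dB

3.536 dB


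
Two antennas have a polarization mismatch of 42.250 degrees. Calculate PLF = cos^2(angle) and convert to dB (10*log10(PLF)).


PLF_linear = cos^2(42.250 deg) = 0.5479229
PLF_dB = 10 * log10(0.5479229) = -2.613 dB

-2.613 dB


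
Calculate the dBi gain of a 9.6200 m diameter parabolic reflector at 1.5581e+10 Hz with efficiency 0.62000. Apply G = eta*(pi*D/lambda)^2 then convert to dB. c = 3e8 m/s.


lambda = c / f = 3.0000e+08 / 1.5581e+10 = 0.01925422 m
G_linear = 0.62000 * (pi * 9.6200 / 0.01925422)^2 = 1.527530e+06
G_dBi = 10 * log10(1.527530e+06) = 61.84 dBi

61.84 dBi


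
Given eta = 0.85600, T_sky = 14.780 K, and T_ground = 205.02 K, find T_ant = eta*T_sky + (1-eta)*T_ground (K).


T_ant = 0.85600 * 14.780 + (1 - 0.85600) * 205.02 = 42.17 K

42.17 K


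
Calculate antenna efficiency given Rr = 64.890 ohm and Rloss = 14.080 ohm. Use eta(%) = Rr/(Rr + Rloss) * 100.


eta = 64.890 / (64.890 + 14.080) * 100 = 82.17%

82.17%


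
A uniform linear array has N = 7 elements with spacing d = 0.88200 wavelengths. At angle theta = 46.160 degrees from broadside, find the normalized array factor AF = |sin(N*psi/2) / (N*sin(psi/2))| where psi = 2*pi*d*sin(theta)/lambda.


psi = 2*pi*0.88200*sin(46.160 deg) = 3.997150 rad
AF = |sin(7*3.997150/2) / (7*sin(3.997150/2))| = 0.1553

0.1553


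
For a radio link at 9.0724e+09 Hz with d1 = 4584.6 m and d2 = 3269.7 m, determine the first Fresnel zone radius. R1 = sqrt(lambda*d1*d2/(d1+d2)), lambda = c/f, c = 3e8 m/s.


lambda = c / f = 3.0000e+08 / 9.0724e+09 = 0.03306733 m
R1 = sqrt(0.03306733 * 4584.6 * 3269.7 / (4584.6 + 3269.7)) = 7.944 m

7.944 m


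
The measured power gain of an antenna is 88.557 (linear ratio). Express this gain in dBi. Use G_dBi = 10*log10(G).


G_dBi = 10 * log10(88.557) = 19.47 dBi

19.47 dBi


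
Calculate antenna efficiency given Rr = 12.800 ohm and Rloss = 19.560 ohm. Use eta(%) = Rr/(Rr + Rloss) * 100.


eta = 12.800 / (12.800 + 19.560) * 100 = 39.56%

39.56%


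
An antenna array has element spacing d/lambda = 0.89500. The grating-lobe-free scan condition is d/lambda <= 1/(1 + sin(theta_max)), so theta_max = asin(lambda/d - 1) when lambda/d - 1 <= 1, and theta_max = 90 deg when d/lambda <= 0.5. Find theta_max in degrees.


lambda/d - 1 = 1/0.89500 - 1 = 0.1173184
theta_max = asin(0.1173184) = 6.737 deg

6.737 deg


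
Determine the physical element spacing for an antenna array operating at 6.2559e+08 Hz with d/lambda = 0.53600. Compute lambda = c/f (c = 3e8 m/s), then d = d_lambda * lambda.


lambda = c / f = 3.0000e+08 / 6.2559e+08 = 0.4795473 m
d = 0.53600 * 0.4795473 = 0.2570 m

0.2570 m


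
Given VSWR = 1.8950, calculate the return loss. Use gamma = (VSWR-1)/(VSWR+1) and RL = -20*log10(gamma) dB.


gamma = (1.8950 - 1) / (1.8950 + 1) = 0.3091537
RL = -20 * log10(0.3091537) = 10.20 dB

10.20 dB


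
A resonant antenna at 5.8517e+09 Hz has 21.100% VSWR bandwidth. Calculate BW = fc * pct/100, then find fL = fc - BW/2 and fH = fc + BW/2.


BW = 5.8517e+09 * 21.100/100 = 1.234709e+09 Hz
fL = 5.8517e+09 - 1.234709e+09/2 = 5.234e+09 Hz
fH = 5.8517e+09 + 1.234709e+09/2 = 6.469e+09 Hz

BW=1.235e+09 Hz, fL=5.234e+09 Hz, fH=6.469e+09 Hz


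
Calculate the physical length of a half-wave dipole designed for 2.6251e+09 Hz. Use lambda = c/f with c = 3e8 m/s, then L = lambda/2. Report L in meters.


lambda = c / f = 3.0000e+08 / 2.6251e+09 = 0.1142814 m
L = lambda / 2 = 0.1142814 / 2 = 0.05714 m

0.05714 m


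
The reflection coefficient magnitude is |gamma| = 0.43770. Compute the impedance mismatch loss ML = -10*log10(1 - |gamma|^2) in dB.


ML = -10 * log10(1 - 0.43770^2) = -10 * log10(0.80841871) = 0.9236 dB

0.9236 dB


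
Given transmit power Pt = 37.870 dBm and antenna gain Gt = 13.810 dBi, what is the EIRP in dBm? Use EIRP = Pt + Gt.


EIRP = Pt + Gt = 37.870 + 13.810 = 51.68 dBm

51.68 dBm


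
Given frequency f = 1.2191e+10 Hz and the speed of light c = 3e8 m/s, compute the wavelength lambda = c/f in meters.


lambda = c / f = 3.0000e+08 / 1.2191e+10 = 0.02461 m

0.02461 m


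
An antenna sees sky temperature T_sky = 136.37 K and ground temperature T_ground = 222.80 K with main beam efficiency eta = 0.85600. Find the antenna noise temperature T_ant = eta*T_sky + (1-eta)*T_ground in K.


T_ant = 0.85600 * 136.37 + (1 - 0.85600) * 222.80 = 148.8 K

148.8 K


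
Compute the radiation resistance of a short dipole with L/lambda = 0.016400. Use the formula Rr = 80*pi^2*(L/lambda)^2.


Rr = 80 * pi^2 * (0.016400)^2 = 80 * 9.869604 * 2.689600e-04 = 0.2124 ohm

0.2124 ohm


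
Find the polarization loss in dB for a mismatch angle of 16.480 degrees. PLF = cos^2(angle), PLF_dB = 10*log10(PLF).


PLF_linear = cos^2(16.480 deg) = 0.9195253
PLF_dB = 10 * log10(0.9195253) = -0.3644 dB

-0.3644 dB


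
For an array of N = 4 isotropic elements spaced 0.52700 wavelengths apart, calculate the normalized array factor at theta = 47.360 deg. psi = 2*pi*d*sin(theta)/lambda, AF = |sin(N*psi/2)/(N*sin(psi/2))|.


psi = 2*pi*0.52700*sin(47.360 deg) = 2.435828 rad
AF = |sin(4*2.435828/2) / (4*sin(2.435828/2))| = 0.2630

0.2630


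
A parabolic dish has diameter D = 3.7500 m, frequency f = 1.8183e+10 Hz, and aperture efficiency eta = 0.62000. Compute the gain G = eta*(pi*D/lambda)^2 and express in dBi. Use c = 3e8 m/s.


lambda = c / f = 3.0000e+08 / 1.8183e+10 = 0.01649893 m
G_linear = 0.62000 * (pi * 3.7500 / 0.01649893)^2 = 316113.0
G_dBi = 10 * log10(316113.0) = 55.00 dBi

55.00 dBi


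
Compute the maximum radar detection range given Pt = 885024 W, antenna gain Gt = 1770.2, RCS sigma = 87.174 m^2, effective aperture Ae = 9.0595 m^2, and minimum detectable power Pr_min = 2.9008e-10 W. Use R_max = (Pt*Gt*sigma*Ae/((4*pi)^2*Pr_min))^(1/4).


R^4 = 885024*1770.2*87.174*9.0595 / ((4*pi)^2 * 2.9008e-10) = 2.701040e+19
R_max = 2.701040e+19^0.25 = 72091 m

72091 m


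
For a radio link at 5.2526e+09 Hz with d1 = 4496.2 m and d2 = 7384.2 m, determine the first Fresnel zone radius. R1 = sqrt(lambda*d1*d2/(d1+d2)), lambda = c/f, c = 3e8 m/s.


lambda = c / f = 3.0000e+08 / 5.2526e+09 = 0.05711457 m
R1 = sqrt(0.05711457 * 4496.2 * 7384.2 / (4496.2 + 7384.2)) = 12.63 m

12.63 m


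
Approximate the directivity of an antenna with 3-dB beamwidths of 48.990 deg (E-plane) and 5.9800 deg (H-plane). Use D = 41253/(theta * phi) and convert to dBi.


D_linear = 41253 / (48.990 * 5.9800) = 140.8143
D_dBi = 10 * log10(140.8143) = 21.49 dBi

21.49 dBi


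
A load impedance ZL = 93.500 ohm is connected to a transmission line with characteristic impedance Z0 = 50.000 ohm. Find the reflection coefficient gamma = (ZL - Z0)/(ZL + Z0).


gamma = (93.500 - 50.000) / (93.500 + 50.000) = 0.3031

0.3031


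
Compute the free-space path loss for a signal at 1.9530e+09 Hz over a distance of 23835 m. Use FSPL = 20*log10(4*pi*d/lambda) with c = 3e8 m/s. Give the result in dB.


lambda = c / f = 3.0000e+08 / 1.9530e+09 = 0.1536098 m
FSPL = 20 * log10(4*pi*23835/0.1536098) = 125.8 dB

125.8 dB


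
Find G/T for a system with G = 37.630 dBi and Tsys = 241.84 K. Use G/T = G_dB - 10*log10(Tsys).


G/T = 37.630 - 10*log10(241.84) = 37.630 - 23.83528 = 13.79 dB/K

13.79 dB/K


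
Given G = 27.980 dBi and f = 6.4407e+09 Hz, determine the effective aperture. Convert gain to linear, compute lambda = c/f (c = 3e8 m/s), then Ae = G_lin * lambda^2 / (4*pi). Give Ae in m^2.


lambda = c / f = 3.0000e+08 / 6.4407e+09 = 0.04657879 m
G_linear = 10^(27.980/10) = 628.0584
Ae = G_linear * lambda^2 / (4*pi) = 628.0584 * 0.04657879^2 / (4*pi) = 0.1084 m^2

0.1084 m^2


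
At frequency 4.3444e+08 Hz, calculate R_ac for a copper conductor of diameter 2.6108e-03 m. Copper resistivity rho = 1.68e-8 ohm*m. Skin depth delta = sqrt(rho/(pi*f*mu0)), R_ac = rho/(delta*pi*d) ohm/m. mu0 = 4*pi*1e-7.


delta = sqrt(1.68e-8 / (pi * 4.3444e+08 * 4*pi*1e-7)) = 3.129752e-06 m
R_ac = 1.68e-8 / (3.129752e-06 * pi * 2.6108e-03) = 0.6544 ohm/m

0.6544 ohm/m


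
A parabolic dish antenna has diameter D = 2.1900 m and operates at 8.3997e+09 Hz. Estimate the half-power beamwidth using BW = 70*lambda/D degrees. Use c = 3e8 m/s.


lambda = c / f = 3.0000e+08 / 8.3997e+09 = 0.03571556 m
BW = 70 * 0.03571556 / 2.1900 = 1.142 deg

1.142 deg


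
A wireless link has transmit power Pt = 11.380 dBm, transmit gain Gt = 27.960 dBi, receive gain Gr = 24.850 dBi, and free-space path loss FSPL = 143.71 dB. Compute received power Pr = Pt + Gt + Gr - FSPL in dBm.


Pr = 11.380 + 27.960 + 24.850 - 143.71 = -79.52 dBm

-79.52 dBm


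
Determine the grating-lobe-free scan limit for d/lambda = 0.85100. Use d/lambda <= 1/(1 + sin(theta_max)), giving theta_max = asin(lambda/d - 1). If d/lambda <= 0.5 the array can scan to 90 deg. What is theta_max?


lambda/d - 1 = 1/0.85100 - 1 = 0.1750881
theta_max = asin(0.1750881) = 10.08 deg

10.08 deg


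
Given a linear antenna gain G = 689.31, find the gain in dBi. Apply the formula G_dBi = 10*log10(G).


G_dBi = 10 * log10(689.31) = 28.38 dBi

28.38 dBi


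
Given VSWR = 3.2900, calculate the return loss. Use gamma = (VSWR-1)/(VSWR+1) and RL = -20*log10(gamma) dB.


gamma = (3.2900 - 1) / (3.2900 + 1) = 0.5337995
RL = -20 * log10(0.5337995) = 5.452 dB

5.452 dB


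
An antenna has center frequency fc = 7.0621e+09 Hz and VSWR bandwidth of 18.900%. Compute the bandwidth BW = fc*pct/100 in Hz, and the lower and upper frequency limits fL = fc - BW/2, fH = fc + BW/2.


BW = 7.0621e+09 * 18.900/100 = 1.334737e+09 Hz
fL = 7.0621e+09 - 1.334737e+09/2 = 6.395e+09 Hz
fH = 7.0621e+09 + 1.334737e+09/2 = 7.729e+09 Hz

BW=1.335e+09 Hz, fL=6.395e+09 Hz, fH=7.729e+09 Hz


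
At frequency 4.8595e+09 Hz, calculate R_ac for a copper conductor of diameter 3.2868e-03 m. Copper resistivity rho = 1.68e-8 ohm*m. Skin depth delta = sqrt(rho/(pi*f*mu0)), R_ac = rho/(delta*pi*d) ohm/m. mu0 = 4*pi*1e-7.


delta = sqrt(1.68e-8 / (pi * 4.8595e+09 * 4*pi*1e-7)) = 9.357912e-07 m
R_ac = 1.68e-8 / (9.357912e-07 * pi * 3.2868e-03) = 1.739 ohm/m

1.739 ohm/m


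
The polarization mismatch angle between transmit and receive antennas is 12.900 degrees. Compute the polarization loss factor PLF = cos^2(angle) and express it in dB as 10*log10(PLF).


PLF_linear = cos^2(12.900 deg) = 0.9501594
PLF_dB = 10 * log10(0.9501594) = -0.2220 dB

-0.2220 dB


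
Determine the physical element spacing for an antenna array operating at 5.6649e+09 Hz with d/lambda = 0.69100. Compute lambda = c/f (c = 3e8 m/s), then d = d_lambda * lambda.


lambda = c / f = 3.0000e+08 / 5.6649e+09 = 0.05295769 m
d = 0.69100 * 0.05295769 = 0.03659 m

0.03659 m


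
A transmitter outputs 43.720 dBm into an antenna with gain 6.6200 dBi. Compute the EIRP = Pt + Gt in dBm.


EIRP = Pt + Gt = 43.720 + 6.6200 = 50.34 dBm

50.34 dBm


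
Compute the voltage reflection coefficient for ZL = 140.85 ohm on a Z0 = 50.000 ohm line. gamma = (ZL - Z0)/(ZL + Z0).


gamma = (140.85 - 50.000) / (140.85 + 50.000) = 0.4760

0.4760


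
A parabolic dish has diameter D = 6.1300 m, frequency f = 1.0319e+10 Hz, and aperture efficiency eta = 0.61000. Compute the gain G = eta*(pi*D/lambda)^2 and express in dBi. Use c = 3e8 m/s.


lambda = c / f = 3.0000e+08 / 1.0319e+10 = 0.02907258 m
G_linear = 0.61000 * (pi * 6.1300 / 0.02907258)^2 = 267659.9
G_dBi = 10 * log10(267659.9) = 54.28 dBi

54.28 dBi


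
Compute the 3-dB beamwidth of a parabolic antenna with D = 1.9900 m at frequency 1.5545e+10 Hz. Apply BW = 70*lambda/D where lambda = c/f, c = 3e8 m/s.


lambda = c / f = 3.0000e+08 / 1.5545e+10 = 0.01929881 m
BW = 70 * 0.01929881 / 1.9900 = 0.6789 deg

0.6789 deg


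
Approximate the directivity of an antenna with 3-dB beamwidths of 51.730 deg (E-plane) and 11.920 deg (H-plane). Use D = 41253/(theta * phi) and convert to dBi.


D_linear = 41253 / (51.730 * 11.920) = 66.90165
D_dBi = 10 * log10(66.90165) = 18.25 dBi

18.25 dBi


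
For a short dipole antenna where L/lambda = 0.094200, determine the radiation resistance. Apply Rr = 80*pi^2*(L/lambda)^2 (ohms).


Rr = 80 * pi^2 * (0.094200)^2 = 80 * 9.869604 * 8.873640e-03 = 7.006 ohm

7.006 ohm


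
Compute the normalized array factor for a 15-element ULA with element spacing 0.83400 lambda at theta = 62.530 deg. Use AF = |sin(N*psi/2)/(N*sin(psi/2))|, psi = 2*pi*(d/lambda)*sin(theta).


psi = 2*pi*0.83400*sin(62.530 deg) = 4.649360 rad
AF = |sin(15*4.649360/2) / (15*sin(4.649360/2))| = 0.02813

0.02813


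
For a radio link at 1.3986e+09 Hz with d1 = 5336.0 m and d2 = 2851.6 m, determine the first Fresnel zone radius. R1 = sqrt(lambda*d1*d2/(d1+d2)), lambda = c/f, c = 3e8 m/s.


lambda = c / f = 3.0000e+08 / 1.3986e+09 = 0.2145002 m
R1 = sqrt(0.2145002 * 5336.0 * 2851.6 / (5336.0 + 2851.6)) = 19.97 m

19.97 m


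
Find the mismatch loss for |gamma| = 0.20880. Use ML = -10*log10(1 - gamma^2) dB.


ML = -10 * log10(1 - 0.20880^2) = -10 * log10(0.95640256) = 0.1936 dB

0.1936 dB


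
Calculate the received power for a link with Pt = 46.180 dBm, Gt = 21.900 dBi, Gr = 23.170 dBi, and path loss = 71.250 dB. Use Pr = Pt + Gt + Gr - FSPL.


Pr = 46.180 + 21.900 + 23.170 - 71.250 = 20.00 dBm

20.00 dBm


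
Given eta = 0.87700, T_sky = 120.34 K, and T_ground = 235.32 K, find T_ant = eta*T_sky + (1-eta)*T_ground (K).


T_ant = 0.87700 * 120.34 + (1 - 0.87700) * 235.32 = 134.5 K

134.5 K


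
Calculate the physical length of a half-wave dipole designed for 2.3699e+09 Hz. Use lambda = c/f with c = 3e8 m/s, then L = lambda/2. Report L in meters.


lambda = c / f = 3.0000e+08 / 2.3699e+09 = 0.1265876 m
L = lambda / 2 = 0.1265876 / 2 = 0.06329 m

0.06329 m


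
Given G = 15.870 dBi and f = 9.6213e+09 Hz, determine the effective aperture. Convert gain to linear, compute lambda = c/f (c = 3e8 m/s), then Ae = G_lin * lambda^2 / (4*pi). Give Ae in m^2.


lambda = c / f = 3.0000e+08 / 9.6213e+09 = 0.03118082 m
G_linear = 10^(15.870/10) = 38.63670
Ae = G_linear * lambda^2 / (4*pi) = 38.63670 * 0.03118082^2 / (4*pi) = 2.989e-03 m^2

2.989e-03 m^2


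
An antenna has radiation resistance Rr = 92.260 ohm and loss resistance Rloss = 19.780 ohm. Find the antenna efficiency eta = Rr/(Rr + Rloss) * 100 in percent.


eta = 92.260 / (92.260 + 19.780) * 100 = 82.35%

82.35%


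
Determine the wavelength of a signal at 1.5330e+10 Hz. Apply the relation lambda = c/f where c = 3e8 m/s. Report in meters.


lambda = c / f = 3.0000e+08 / 1.5330e+10 = 0.01957 m

0.01957 m


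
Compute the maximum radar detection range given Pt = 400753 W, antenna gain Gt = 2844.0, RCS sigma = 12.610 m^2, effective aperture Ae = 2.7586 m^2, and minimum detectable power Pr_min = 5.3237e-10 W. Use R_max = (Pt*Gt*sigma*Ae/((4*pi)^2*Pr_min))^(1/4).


R^4 = 400753*2844.0*12.610*2.7586 / ((4*pi)^2 * 5.3237e-10) = 4.716034e+17
R_max = 4.716034e+17^0.25 = 26206 m

26206 m


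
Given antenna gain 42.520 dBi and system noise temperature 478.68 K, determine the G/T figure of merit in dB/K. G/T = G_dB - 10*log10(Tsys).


G/T = 42.520 - 10*log10(478.68) = 42.520 - 26.80045 = 15.72 dB/K

15.72 dB/K


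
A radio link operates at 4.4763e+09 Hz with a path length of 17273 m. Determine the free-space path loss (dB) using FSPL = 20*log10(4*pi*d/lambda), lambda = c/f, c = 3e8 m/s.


lambda = c / f = 3.0000e+08 / 4.4763e+09 = 0.06701964 m
FSPL = 20 * log10(4*pi*17273/0.06701964) = 130.2 dB

130.2 dB


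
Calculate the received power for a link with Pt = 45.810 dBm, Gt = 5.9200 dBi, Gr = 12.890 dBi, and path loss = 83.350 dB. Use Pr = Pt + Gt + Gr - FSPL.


Pr = 45.810 + 5.9200 + 12.890 - 83.350 = -18.73 dBm

-18.73 dBm


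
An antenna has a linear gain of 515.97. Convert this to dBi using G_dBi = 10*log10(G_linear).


G_dBi = 10 * log10(515.97) = 27.13 dBi

27.13 dBi


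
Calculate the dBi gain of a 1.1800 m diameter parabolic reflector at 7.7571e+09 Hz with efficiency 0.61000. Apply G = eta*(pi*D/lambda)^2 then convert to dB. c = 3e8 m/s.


lambda = c / f = 3.0000e+08 / 7.7571e+09 = 0.03867425 m
G_linear = 0.61000 * (pi * 1.1800 / 0.03867425)^2 = 5604.667
G_dBi = 10 * log10(5604.667) = 37.49 dBi

37.49 dBi


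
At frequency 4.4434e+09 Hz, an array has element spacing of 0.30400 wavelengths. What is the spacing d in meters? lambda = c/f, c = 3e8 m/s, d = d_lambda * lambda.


lambda = c / f = 3.0000e+08 / 4.4434e+09 = 0.06751587 m
d = 0.30400 * 0.06751587 = 0.02052 m

0.02052 m


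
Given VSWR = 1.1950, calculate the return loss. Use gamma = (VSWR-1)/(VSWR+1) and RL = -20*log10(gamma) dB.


gamma = (1.1950 - 1) / (1.1950 + 1) = 0.08883827
RL = -20 * log10(0.08883827) = 21.03 dB

21.03 dB


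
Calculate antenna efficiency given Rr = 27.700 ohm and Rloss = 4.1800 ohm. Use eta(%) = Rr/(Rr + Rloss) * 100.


eta = 27.700 / (27.700 + 4.1800) * 100 = 86.89%

86.89%


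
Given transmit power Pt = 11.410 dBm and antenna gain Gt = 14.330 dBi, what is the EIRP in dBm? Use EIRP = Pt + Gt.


EIRP = Pt + Gt = 11.410 + 14.330 = 25.74 dBm

25.74 dBm


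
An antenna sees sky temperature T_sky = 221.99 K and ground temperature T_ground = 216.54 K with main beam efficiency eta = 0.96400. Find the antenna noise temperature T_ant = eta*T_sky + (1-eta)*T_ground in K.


T_ant = 0.96400 * 221.99 + (1 - 0.96400) * 216.54 = 221.8 K

221.8 K


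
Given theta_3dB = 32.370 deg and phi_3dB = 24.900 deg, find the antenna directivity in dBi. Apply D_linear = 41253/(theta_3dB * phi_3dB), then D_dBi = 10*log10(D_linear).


D_linear = 41253 / (32.370 * 24.900) = 51.18156
D_dBi = 10 * log10(51.18156) = 17.09 dBi

17.09 dBi


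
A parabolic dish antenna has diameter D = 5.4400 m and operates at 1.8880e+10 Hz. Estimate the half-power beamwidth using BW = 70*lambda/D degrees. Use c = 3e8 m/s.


lambda = c / f = 3.0000e+08 / 1.8880e+10 = 0.01588983 m
BW = 70 * 0.01588983 / 5.4400 = 0.2045 deg

0.2045 deg


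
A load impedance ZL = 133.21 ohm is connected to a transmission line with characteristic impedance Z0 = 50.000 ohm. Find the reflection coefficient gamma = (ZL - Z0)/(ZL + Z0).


gamma = (133.21 - 50.000) / (133.21 + 50.000) = 0.4542

0.4542


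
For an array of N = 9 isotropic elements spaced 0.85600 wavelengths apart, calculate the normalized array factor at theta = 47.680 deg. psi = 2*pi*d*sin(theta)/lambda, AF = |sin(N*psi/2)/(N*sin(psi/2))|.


psi = 2*pi*0.85600*sin(47.680 deg) = 3.976773 rad
AF = |sin(9*3.976773/2) / (9*sin(3.976773/2))| = 0.09916

0.09916


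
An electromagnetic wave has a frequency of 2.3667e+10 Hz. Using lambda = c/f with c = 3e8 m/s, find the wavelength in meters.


lambda = c / f = 3.0000e+08 / 2.3667e+10 = 0.01268 m

0.01268 m


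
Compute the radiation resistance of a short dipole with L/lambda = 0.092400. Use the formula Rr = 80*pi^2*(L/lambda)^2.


Rr = 80 * pi^2 * (0.092400)^2 = 80 * 9.869604 * 8.537760e-03 = 6.741 ohm

6.741 ohm


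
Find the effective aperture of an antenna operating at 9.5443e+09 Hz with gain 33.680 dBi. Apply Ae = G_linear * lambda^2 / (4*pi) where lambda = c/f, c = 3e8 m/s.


lambda = c / f = 3.0000e+08 / 9.5443e+09 = 0.03143237 m
G_linear = 10^(33.680/10) = 2333.458
Ae = G_linear * lambda^2 / (4*pi) = 2333.458 * 0.03143237^2 / (4*pi) = 0.1835 m^2

0.1835 m^2


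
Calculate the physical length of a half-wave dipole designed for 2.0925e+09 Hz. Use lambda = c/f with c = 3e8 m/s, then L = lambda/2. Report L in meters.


lambda = c / f = 3.0000e+08 / 2.0925e+09 = 0.1433692 m
L = lambda / 2 = 0.1433692 / 2 = 0.07168 m

0.07168 m


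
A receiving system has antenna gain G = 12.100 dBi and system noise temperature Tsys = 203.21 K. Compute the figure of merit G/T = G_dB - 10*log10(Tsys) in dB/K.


G/T = 12.100 - 10*log10(203.21) = 12.100 - 23.07945 = -10.98 dB/K

-10.98 dB/K


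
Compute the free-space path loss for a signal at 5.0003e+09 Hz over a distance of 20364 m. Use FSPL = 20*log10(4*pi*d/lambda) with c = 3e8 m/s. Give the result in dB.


lambda = c / f = 3.0000e+08 / 5.0003e+09 = 0.05999640 m
FSPL = 20 * log10(4*pi*20364/0.05999640) = 132.6 dB

132.6 dB


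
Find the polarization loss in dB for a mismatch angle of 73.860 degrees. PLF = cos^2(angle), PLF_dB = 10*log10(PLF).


PLF_linear = cos^2(73.860 deg) = 0.07727585
PLF_dB = 10 * log10(0.07727585) = -11.12 dB

-11.12 dB


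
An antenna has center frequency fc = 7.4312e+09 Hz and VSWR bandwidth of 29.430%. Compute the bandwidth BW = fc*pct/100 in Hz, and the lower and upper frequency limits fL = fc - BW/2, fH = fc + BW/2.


BW = 7.4312e+09 * 29.430/100 = 2.187002e+09 Hz
fL = 7.4312e+09 - 2.187002e+09/2 = 6.338e+09 Hz
fH = 7.4312e+09 + 2.187002e+09/2 = 8.525e+09 Hz

BW=2.187e+09 Hz, fL=6.338e+09 Hz, fH=8.525e+09 Hz


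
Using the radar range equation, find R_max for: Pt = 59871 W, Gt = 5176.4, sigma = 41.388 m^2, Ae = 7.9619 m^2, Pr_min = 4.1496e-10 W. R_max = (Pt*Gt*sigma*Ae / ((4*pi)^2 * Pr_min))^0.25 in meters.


R^4 = 59871*5176.4*41.388*7.9619 / ((4*pi)^2 * 4.1496e-10) = 1.558510e+18
R_max = 1.558510e+18^0.25 = 35333 m

35333 m


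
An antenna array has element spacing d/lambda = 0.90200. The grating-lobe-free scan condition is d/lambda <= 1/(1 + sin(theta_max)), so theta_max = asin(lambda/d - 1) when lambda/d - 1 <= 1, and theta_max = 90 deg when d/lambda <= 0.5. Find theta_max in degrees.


lambda/d - 1 = 1/0.90200 - 1 = 0.1086475
theta_max = asin(0.1086475) = 6.237 deg

6.237 deg


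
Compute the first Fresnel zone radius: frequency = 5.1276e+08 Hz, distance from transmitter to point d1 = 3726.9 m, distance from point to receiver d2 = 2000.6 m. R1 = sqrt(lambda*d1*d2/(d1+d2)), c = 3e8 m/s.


lambda = c / f = 3.0000e+08 / 5.1276e+08 = 0.5850690 m
R1 = sqrt(0.5850690 * 3726.9 * 2000.6 / (3726.9 + 2000.6)) = 27.60 m

27.60 m


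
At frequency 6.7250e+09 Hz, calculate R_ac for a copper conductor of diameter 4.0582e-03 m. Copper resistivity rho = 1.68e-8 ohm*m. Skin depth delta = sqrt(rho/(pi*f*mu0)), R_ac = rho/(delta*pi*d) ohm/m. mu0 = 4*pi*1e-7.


delta = sqrt(1.68e-8 / (pi * 6.7250e+09 * 4*pi*1e-7)) = 7.954788e-07 m
R_ac = 1.68e-8 / (7.954788e-07 * pi * 4.0582e-03) = 1.657 ohm/m

1.657 ohm/m


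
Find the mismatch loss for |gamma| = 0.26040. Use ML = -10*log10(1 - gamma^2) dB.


ML = -10 * log10(1 - 0.26040^2) = -10 * log10(0.93219184) = 0.3049 dB

0.3049 dB


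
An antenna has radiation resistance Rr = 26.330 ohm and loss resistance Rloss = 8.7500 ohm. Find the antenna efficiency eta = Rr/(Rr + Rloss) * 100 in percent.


eta = 26.330 / (26.330 + 8.7500) * 100 = 75.06%

75.06%


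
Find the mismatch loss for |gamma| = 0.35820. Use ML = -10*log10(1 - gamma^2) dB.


ML = -10 * log10(1 - 0.35820^2) = -10 * log10(0.87169276) = 0.5964 dB

0.5964 dB


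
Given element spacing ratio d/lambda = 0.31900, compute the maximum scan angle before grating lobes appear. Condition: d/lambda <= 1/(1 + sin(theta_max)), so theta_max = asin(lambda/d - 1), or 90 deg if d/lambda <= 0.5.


lambda/d - 1 = 1/0.31900 - 1 = 2.134796 >= 1
d/lambda <= 0.5, so the array can scan to endfire without grating lobes: theta_max = 90 deg

90 deg


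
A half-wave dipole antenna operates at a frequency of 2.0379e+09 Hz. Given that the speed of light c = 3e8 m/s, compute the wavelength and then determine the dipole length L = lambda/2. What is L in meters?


lambda = c / f = 3.0000e+08 / 2.0379e+09 = 0.1472104 m
L = lambda / 2 = 0.1472104 / 2 = 0.07361 m

0.07361 m


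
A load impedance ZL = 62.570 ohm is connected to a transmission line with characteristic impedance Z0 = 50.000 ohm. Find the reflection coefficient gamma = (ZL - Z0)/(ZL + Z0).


gamma = (62.570 - 50.000) / (62.570 + 50.000) = 0.1117

0.1117


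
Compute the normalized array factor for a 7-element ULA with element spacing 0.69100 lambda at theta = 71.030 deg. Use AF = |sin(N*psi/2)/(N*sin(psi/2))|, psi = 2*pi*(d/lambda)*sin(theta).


psi = 2*pi*0.69100*sin(71.030 deg) = 4.105880 rad
AF = |sin(7*4.105880/2) / (7*sin(4.105880/2))| = 0.1569

0.1569
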